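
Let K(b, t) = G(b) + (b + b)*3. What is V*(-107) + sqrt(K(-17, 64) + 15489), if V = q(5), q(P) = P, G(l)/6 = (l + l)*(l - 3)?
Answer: -535 + 3*sqrt(2163) ≈ -395.48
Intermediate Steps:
G(l) = 12*l*(-3 + l) (G(l) = 6*((l + l)*(l - 3)) = 6*((2*l)*(-3 + l)) = 6*(2*l*(-3 + l)) = 12*l*(-3 + l))
K(b, t) = 6*b + 12*b*(-3 + b) (K(b, t) = 12*b*(-3 + b) + (b + b)*3 = 12*b*(-3 + b) + (2*b)*3 = 12*b*(-3 + b) + 6*b = 6*b + 12*b*(-3 + b))
V = 5
V*(-107) + sqrt(K(-17, 64) + 15489) = 5*(-107) + sqrt(6*(-17)*(-5 + 2*(-17)) + 15489) = -535 + sqrt(6*(-17)*(-5 - 34) + 15489) = -535 + sqrt(6*(-17)*(-39) + 15489) = -535 + sqrt(3978 + 15489) = -535 + sqrt(19467) = -535 + 3*sqrt(2163)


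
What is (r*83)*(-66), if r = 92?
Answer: -503976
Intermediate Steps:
(r*83)*(-66) = (92*83)*(-66) = 7636*(-66) = -503976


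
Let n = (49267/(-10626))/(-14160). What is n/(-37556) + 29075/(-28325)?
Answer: -597447060330181/582035695274880 ≈ -1.0265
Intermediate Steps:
n = 49267/150464160 (n = (49267*(-1/10626))*(-1/14160) = -49267/10626*(-1/14160) = 49267/150464160 ≈ 0.00032743)
n/(-37556) + 29075/(-28325) = (49267/150464160)/(-37556) + 29075/(-28325) = (49267/150464160)*(-1/37556) + 29075*(-1/28325) = -49267/5650831992960 - 1163/1133 = -597447060330181/582035695274880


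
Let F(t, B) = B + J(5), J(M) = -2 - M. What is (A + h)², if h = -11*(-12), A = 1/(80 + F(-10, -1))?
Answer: 90345025/5184 ≈ 17428.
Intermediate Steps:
F(t, B) = -7 + B (F(t, B) = B + (-2 - 1*5) = B + (-2 - 5) = B - 7 = -7 + B)
A = 1/72 (A = 1/(80 + (-7 - 1)) = 1/(80 - 8) = 1/72 ≈ 0.013889)
h = 132
(A + h)² = (1/72 + 132)² = (9505/72)² = 90345025/5184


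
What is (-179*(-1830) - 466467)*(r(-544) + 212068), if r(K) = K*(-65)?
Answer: -34367006916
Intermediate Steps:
r(K) = -65*K
(-179*(-1830) - 466467)*(r(-544) + 212068) = (-179*(-1830) - 466467)*(-65*(-544) + 212068) = (327570 - 466467)*(35360 + 212068) = -138897*247428 = -34367006916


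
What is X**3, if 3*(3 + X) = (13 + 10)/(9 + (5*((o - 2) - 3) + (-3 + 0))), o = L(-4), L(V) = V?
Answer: -52313624/1601613 ≈ -32.663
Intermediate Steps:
o = -4
X = -374/117 (X = -3 + ((13 + 10)/(9 + (5*((-4 - 2) - 3) + (-3 + 0))))/3 = -3 + (23/(9 + (5*(-6 - 3) - 3)))/3 = -3 + (23/(9 + (5*(-9) - 3)))/3 = -3 + (23/(9 + (-45 - 3)))/3 = -3 + (23/(9 - 48))/3 = -3 + (23/(-39))/3 = -3 + (23*(-1/39))/3 = -3 + (1/3)*(-23/39) = -3 - 23/117 = -374/117 ≈ -3.1966)
X**3 = (-374/117)**3 = -52313624/1601613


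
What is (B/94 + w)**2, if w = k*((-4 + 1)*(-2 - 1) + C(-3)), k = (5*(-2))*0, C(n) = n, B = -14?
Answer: 49/2209 ≈ 0.022182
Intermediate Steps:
k = 0 (k = -10*0 = 0)
w = 0 (w = 0*((-4 + 1)*(-2 - 1) - 3) = 0*(-3*(-3) - 3) = 0*(9 - 3) = 0*6 = 0)
(B/94 + w)**2 = (-14/94 + 0)**2 = (-14*1/94 + 0)**2 = (-7/47 + 0)**2 = (-7/47)**2 = 49/2209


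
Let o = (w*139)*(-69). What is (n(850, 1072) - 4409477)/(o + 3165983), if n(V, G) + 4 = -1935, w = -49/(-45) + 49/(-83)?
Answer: -5492212920/3935696021 ≈ -1.3955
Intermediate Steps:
w = 1862/3735 (w = -49*(-1/45) + 49*(-1/83) = 49/45 - 49/83 = 1862/3735 ≈ 0.49853)
n(V, G) = -1939 (n(V, G) = -4 - 1935 = -1939)
o = -5952814/1245 (o = ((1862/3735)*139)*(-69) = (258818/3735)*(-69) = -5952814/1245 ≈ -4781.4)
(n(850, 1072) - 4409477)/(o + 3165983) = (-1939 - 4409477)/(-5952814/1245 + 3165983) = -4411416/3935696021/1245 = -4411416*1245/3935696021 = -5492212920/3935696021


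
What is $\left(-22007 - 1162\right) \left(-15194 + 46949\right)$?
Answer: $-735731595$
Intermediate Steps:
$\left(-22007 - 1162\right) \left(-15194 + 46949\right) = \left(-23169\right) 31755 = -735731595$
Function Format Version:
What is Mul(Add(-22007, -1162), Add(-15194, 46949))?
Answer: -735731595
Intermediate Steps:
Mul(Add(-22007, -1162), Add(-15194, 46949)) = Mul(-23169, 31755) = -735731595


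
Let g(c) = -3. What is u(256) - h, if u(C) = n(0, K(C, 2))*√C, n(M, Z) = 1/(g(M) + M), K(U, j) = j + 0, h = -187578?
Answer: 562718/3 ≈ 1.8757e+5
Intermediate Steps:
K(U, j) = j
n(M, Z) = 1/(-3 + M)
u(C) = -√C/3 (u(C) = √C/(-3 + 0) = √C/(-3) = -√C/3)
u(256) - h = -√256/3 - 1*(-187578) = -⅓*16 + 187578 = -16/3 + 187578 = 562718/3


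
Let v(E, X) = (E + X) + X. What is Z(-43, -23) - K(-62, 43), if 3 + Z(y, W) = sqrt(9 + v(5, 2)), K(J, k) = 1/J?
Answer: -185/62 + 3*sqrt(2) ≈ 1.2588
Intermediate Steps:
v(E, X) = E + 2*X
Z(y, W) = -3 + 3*sqrt(2) (Z(y, W) = -3 + sqrt(9 + (5 + 2*2)) = -3 + sqrt(9 + (5 + 4)) = -3 + sqrt(9 + 9) = -3 + sqrt(18) = -3 + 3*sqrt(2))
Z(-43, -23) - K(-62, 43) = (-3 + 3*sqrt(2)) - 1/(-62) = (-3 + 3*sqrt(2)) - 1*(-1/62) = (-3 + 3*sqrt(2)) + 1/62 = -185/62 + 3*sqrt(2)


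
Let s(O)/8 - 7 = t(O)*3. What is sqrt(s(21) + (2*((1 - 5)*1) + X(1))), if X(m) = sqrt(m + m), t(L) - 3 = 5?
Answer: sqrt(240 + sqrt(2)) ≈ 15.538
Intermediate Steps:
t(L) = 8 (t(L) = 3 + 5 = 8)
X(m) = sqrt(2)*sqrt(m) (X(m) = sqrt(2*m) = sqrt(2)*sqrt(m))
s(O) = 248 (s(O) = 56 + 8*(8*3) = 56 + 8*24 = 56 + 192 = 248)
sqrt(s(21) + (2*((1 - 5)*1) + X(1))) = sqrt(248 + (2*((1 - 5)*1) + sqrt(2)*sqrt(1))) = sqrt(248 + (2*(-4*1) + sqrt(2)*1)) = sqrt(248 + (2*(-4) + sqrt(2))) = sqrt(248 + (-8 + sqrt(2))) = sqrt(240 + sqrt(2))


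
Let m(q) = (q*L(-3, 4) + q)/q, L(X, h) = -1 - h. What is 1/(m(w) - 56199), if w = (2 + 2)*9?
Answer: -1/56203 ≈ -1.7793e-5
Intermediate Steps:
w = 36 (w = 4*9 = 36)
m(q) = -4 (m(q) = (q*(-1 - 1*4) + q)/q = (q*(-1 - 4) + q)/q = (q*(-5) + q)/q = (-5*q + q)/q = (-4*q)/q = -4)
1/(m(w) - 56199) = 1/(-4 - 56199) = 1/(-56203) = -1/56203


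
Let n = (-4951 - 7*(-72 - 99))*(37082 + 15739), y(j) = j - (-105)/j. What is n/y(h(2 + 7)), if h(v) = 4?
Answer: -793160136/121 ≈ -6.5550e+6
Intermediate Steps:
y(j) = j + 105/j
n = -198290034 (n = (-4951 - 7*(-171))*52821 = (-4951 + 1197)*52821 = -3754*52821 = -198290034)
n/y(h(2 + 7)) = -198290034/(4 + 105/4) = -198290034/121/4 = -198290034*4/121 = -793160136/121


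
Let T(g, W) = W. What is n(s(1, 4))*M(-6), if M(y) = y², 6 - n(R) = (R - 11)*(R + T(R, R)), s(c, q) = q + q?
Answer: 1944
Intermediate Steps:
s(c, q) = 2*q
n(R) = 6 - 2*R*(-11 + R) (n(R) = 6 - (R - 11)*(R + R) = 6 - (-11 + R)*2*R = 6 - 2*R*(-11 + R))
n(s(1, 4))*M(-6) = (6 - 2*(2*4)² + 22*(2*4))*(-6)² = (6 - 2*8² + 22*8)*36 = (6 - 2*64 + 176)*36 = (6 - 128 + 176)*36 = 54*36 = 1944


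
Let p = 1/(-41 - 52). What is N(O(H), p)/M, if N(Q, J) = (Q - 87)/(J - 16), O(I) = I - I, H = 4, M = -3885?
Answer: -2697/1928255 ≈ -0.0013987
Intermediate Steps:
O(I) = 0
p = -1/93 (p = 1/(-93) = -1/93 ≈ -0.010753)
N(Q, J) = (-87 + Q)/(-16 + J)
N(O(H), p)/M = ((-87 + 0)/(-16 - 1/93))/(-3885) = (-87/(-1489/93))*(-1/3885) = -93/1489*(-87)*(-1/3885) = (8091/1489)*(-1/3885) = -2697/1928255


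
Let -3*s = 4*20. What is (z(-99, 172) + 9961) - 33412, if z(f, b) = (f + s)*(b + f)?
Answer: -97874/3 ≈ -32625.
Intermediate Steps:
s = -80/3 (s = -4*20/3 = -⅓*80 = -80/3 ≈ -26.667)
z(f, b) = (-80/3 + f)*(b + f) (z(f, b) = (f - 80/3)*(b + f) = (-80/3 + f)*(b + f))
(z(-99, 172) + 9961) - 33412 = (((-99)² - 80/3*172 - 80/3*(-99) + 172*(-99)) + 9961) - 33412 = ((9801 - 13760/3 + 2640 - 17028) + 9961) - 33412 = (-27521/3 + 9961) - 33412 = 2362/3 - 33412 = -97874/3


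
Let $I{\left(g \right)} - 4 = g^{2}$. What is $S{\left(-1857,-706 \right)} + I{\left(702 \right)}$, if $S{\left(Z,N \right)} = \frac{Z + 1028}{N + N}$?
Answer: $\frac{695845725}{1412} \approx 4.9281 \cdot 10^{5}$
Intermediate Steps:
$S{\left(Z,N \right)} = \frac{1028 + Z}{2 N}$
$I{\left(g \right)} = 4 + g^{2}$
$S{\left(-1857,-706 \right)} + I{\left(702 \right)} = \frac{1028 - 1857}{2 \left(-706\right)} + \left(4 + 702^{2}\right) = \frac{1}{2} \left(- \frac{1}{706}\right) \left(-829\right) + \left(4 + 492804\right) = \frac{829}{1412} + 492808 = \frac{695845725}{1412}$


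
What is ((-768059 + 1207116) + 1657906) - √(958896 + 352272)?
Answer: 2096963 - 8*√20487 ≈ 2.0958e+6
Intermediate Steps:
((-768059 + 1207116) + 1657906) - √(958896 + 352272) = (439057 + 1657906) - √1311168 = 2096963 - 8*√20487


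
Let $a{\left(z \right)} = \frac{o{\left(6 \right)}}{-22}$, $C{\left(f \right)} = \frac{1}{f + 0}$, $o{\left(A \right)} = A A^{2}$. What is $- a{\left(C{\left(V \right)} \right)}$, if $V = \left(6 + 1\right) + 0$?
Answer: $\frac{108}{11} \approx 9.8182$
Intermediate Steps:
$o{\left(A \right)} = A^{3}$
$V = 7$ ($V = 7 + 0 = 7$)
$C{\left(f \right)} = \frac{1}{f}$
$a{\left(z \right)} = - \frac{108}{11}$ ($a{\left(z \right)} = \frac{6^{3}}{-22} = 216 \left(- \frac{1}{22}\right) = - \frac{108}{11}$)
$- a{\left(C{\left(V \right)} \right)} = \left(-1\right) \left(- \frac{108}{11}\right) = \frac{108}{11}$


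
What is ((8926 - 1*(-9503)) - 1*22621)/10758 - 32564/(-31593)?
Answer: 36314276/56646249 ≈ 0.64107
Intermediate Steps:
((8926 - 1*(-9503)) - 1*22621)/10758 - 32564/(-31593) = ((8926 + 9503) - 22621)*(1/10758) - 32564*(-1/31593) = (18429 - 22621)*(1/10758) + 32564/31593 = -4192*1/10758 + 32564/31593 = -2096/5379 + 32564/31593 = 36314276/56646249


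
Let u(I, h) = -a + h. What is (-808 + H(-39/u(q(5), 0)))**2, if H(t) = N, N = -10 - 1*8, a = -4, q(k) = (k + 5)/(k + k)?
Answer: 682276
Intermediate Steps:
q(k) = (5 + k)/(2*k) (q(k) = (5 + k)/((2*k)) = (5 + k)*(1/(2*k)) = (5 + k)/(2*k))
u(I, h) = 4 + h (u(I, h) = -1*(-4) + h = 4 + h)
N = -18 (N = -10 - 8 = -18)
H(t) = -18
(-808 + H(-39/u(q(5), 0)))**2 = (-808 - 18)**2 = (-826)**2 = 682276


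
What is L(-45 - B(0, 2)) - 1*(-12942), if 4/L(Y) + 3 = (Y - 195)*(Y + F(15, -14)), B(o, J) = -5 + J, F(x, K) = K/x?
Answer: 658243082/50861 ≈ 12942.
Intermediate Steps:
L(Y) = 4/(-3 + (-195 + Y)*(-14/15 + Y)) (L(Y) = 4/(-3 + (Y - 195)*(Y - 14/15)) = 4/(-3 + (-195 + Y)*(Y - 14*1/15)) = 4/(-3 + (-195 + Y)*(Y - 14/15)) = 4/(-3 + (-195 + Y)*(-14/15 + Y)))
L(-45 - B(0, 2)) - 1*(-12942) = 60/(2685 - 2939*(-45 - (-5 + 2)) + 15*(-45 - (-5 + 2))²) - 1*(-12942) = 60/(2685 - 2939*(-45 - 1*(-3)) + 15*(-45 - 1*(-3))²) + 12942 = 60/(2685 - 2939*(-45 + 3) + 15*(-45 + 3)²) + 12942 = 60/(2685 - 2939*(-42) + 15*(-42)²) + 12942 = 60/(2685 + 123438 + 15*1764) + 12942 = 60/(2685 + 123438 + 26460) + 12942 = 60/152583 + 12942 = 60*(1/152583) + 12942 = 20/50861 + 12942 = 658243082/50861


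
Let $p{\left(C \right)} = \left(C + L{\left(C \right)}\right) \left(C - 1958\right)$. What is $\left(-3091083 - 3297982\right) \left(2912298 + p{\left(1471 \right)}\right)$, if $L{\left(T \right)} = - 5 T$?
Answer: $-36914778091390$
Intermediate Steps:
$p{\left(C \right)} = - 4 C \left(-1958 + C\right)$ ($p{\left(C \right)} = \left(C - 5 C\right) \left(C - 1958\right) = - 4 C \left(-1958 + C\right)$)
$\left(-3091083 - 3297982\right) \left(2912298 + p{\left(1471 \right)}\right) = \left(-3091083 - 3297982\right) \left(2912298 + 4 \cdot 1471 \left(1958 - 1471\right)\right) = - 6389065 \left(2912298 + 4 \cdot 1471 \left(1958 - 1471\right)\right) = - 6389065 \left(2912298 + 4 \cdot 1471 \cdot 487\right) = - 6389065 \left(2912298 + 2865508\right) = \left(-6389065\right) 5777806 = -36914778091390$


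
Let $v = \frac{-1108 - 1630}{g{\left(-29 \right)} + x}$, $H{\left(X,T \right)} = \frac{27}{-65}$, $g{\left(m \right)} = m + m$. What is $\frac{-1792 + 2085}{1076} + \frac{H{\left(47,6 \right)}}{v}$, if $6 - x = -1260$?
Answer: $\frac{43620013}{95747860} \approx 0.45557$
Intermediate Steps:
$g{\left(m \right)} = 2 m$
$H{\left(X,T \right)} = - \frac{27}{65}$ ($H{\left(X,T \right)} = 27 \left(- \frac{1}{65}\right) = - \frac{27}{65}$)
$x = 1266$ ($x = 6 - -1260 = 6 + 1260 = 1266$)
$v = - \frac{1369}{604}$ ($v = \frac{-1108 - 1630}{2 \left(-29\right) + 1266} = - \frac{2738}{-58 + 1266} = - \frac{2738}{1208} = \left(-2738\right) \frac{1}{1208} = - \frac{1369}{604} \approx -2.2666$)
$\frac{-1792 + 2085}{1076} + \frac{H{\left(47,6 \right)}}{v} = \frac{-1792 + 2085}{1076} - \frac{27}{65 \left(- \frac{1369}{604}\right)} = 293 \cdot \frac{1}{1076} - - \frac{16308}{88985} = \frac{293}{1076} + \frac{16308}{88985} = \frac{43620013}{95747860}$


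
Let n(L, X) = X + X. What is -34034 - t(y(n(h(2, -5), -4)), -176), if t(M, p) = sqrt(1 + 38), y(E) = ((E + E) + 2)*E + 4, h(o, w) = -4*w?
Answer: -34034 - sqrt(39) ≈ -34040.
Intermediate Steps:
n(L, X) = 2*X
y(E) = 4 + E*(2 + 2*E) (y(E) = (2*E + 2)*E + 4 = (2 + 2*E)*E + 4 = E*(2 + 2*E) + 4 = 4 + E*(2 + 2*E))
t(M, p) = sqrt(39)
-34034 - t(y(n(h(2, -5), -4)), -176) = -34034 - sqrt(39)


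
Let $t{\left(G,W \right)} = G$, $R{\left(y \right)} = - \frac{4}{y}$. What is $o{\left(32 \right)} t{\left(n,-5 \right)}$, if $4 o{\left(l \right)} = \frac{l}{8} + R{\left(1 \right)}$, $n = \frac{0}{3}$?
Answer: $0$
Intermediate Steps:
$n = 0$ ($n = 0 \cdot \frac{1}{3} = 0$)
$o{\left(l \right)} = -1 + \frac{l}{32}$ ($o{\left(l \right)} = \frac{\frac{l}{8} - \frac{4}{1}}{4} = \frac{l \frac{1}{8} - 4}{4} = \frac{\frac{l}{8} - 4}{4} = \frac{-4 + \frac{l}{8}}{4} = -1 + \frac{l}{32}$)
$o{\left(32 \right)} t{\left(n,-5 \right)} = \left(-1 + \frac{1}{32} \cdot 32\right) 0 = \left(-1 + 1\right) 0 = 0 \cdot 0 = 0$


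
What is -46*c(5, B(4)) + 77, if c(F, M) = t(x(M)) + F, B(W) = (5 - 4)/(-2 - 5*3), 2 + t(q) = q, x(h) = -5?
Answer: 169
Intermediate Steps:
t(q) = -2 + q
B(W) = -1/17 (B(W) = 1/(-2 - 15) = 1/(-17) = 1*(-1/17) = -1/17)
c(F, M) = -7 + F (c(F, M) = (-2 - 5) + F = -7 + F)
-46*c(5, B(4)) + 77 = -46*(-7 + 5) + 77 = -46*(-2) + 77 = 92 + 77 = 169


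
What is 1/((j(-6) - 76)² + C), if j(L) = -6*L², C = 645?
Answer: 1/85909 ≈ 1.1640e-5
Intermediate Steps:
1/((j(-6) - 76)² + C) = 1/((-6*(-6)² - 76)² + 645) = 1/((-6*36 - 76)² + 645) = 1/((-216 - 76)² + 645) = 1/((-292)² + 645) = 1/(85264 + 645) = 1/85909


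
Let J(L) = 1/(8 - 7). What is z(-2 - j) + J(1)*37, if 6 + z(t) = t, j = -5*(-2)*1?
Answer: 19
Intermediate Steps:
j = 10 (j = 10*1 = 10)
z(t) = -6 + t
J(L) = 1 (J(L) = 1/1 = 1)
z(-2 - j) + J(1)*37 = (-6 + (-2 - 1*10)) + 1*37 = (-6 + (-2 - 10)) + 37 = (-6 - 12) + 37 = -18 + 37 = 19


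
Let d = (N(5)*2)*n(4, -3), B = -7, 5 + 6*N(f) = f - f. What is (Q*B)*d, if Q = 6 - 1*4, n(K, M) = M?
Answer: -70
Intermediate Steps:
N(f) = -⅚ (N(f) = -⅚ + (f - f)/6 = -⅚ + (⅙)*0 = -⅚ + 0 = -⅚)
Q = 2 (Q = 6 - 4 = 2)
d = 5 (d = -⅚*2*(-3) = -5/3*(-3) = 5)
(Q*B)*d = (2*(-7))*5 = -14*5 = -70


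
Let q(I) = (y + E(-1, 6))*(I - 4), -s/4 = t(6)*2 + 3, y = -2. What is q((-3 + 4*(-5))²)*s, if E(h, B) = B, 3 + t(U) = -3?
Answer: 75600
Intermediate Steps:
t(U) = -6 (t(U) = -3 - 3 = -6)
s = 36 (s = -4*(-6*2 + 3) = -4*(-12 + 3) = -4*(-9) = 36)
q(I) = -16 + 4*I (q(I) = (-2 + 6)*(I - 4) = 4*(-4 + I) = -16 + 4*I)
q((-3 + 4*(-5))²)*s = (-16 + 4*(-3 + 4*(-5))²)*36 = (-16 + 4*(-3 - 20)²)*36 = (-16 + 4*(-23)²)*36 = (-16 + 4*529)*36 = (-16 + 2116)*36 = 2100*36 = 75600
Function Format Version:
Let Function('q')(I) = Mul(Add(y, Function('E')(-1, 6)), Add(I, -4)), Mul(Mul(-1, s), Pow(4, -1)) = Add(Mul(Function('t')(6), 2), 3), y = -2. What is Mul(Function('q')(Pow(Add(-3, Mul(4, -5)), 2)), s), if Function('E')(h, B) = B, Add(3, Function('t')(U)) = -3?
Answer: 75600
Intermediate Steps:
Function('t')(U) = -6 (Function('t')(U) = Add(-3, -3) = -6)
s = 36 (s = Mul(-4, Add(Mul(-6, 2), 3)) = Mul(-4, Add(-12, 3)) = Mul(-4, -9) = 36)
Function('q')(I) = Add(-16, Mul(4, I)) (Function('q')(I) = Mul(Add(-2, 6), Add(I, -4)) = Mul(4, Add(-4, I)) = Add(-16, Mul(4, I)))
Mul(Function('q')(Pow(Add(-3, Mul(4, -5)), 2)), s) = Mul(Add(-16, Mul(4, Pow(Add(-3, Mul(4, -5)), 2))), 36) = Mul(Add(-16, Mul(4, Pow(Add(-3, -20), 2))), 36) = Mul(Add(-16, Mul(4, Pow(-23, 2))), 36) = Mul(Add(-16, Mul(4, 529)), 36) = Mul(Add(-16, 2116), 36) = Mul(2100, 36) = 75600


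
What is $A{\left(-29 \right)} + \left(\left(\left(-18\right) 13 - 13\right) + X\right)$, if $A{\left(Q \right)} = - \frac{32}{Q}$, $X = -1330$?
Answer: $- \frac{45701}{29} \approx -1575.9$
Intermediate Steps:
$A{\left(-29 \right)} + \left(\left(\left(-18\right) 13 - 13\right) + X\right) = - \frac{32}{-29} - 1577 = \left(-32\right) \left(- \frac{1}{29}\right) - 1577 = \frac{32}{29} - 1577 = - \frac{45701}{29}$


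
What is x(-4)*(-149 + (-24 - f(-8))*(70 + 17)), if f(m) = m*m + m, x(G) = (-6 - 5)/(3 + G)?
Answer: -78199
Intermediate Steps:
x(G) = -11/(3 + G)
f(m) = m + m**2 (f(m) = m**2 + m = m + m**2)
x(-4)*(-149 + (-24 - f(-8))*(70 + 17)) = (-11/(3 - 4))*(-149 + (-24 - (-8)*(1 - 8))*(70 + 17)) = (-11/(-1))*(-149 + (-24 - (-8)*(-7))*87) = (-11*(-1))*(-149 + (-24 - 1*56)*87) = 11*(-149 + (-24 - 56)*87) = 11*(-149 - 80*87) = 11*(-149 - 6960) = 11*(-7109) = -78199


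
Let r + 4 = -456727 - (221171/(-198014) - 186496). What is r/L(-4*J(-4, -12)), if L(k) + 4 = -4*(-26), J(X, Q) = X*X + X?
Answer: -53510092119/19801400 ≈ -2702.3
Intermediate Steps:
J(X, Q) = X + X**2 (J(X, Q) = X**2 + X = X + X**2)
L(k) = 100 (L(k) = -4 - 4*(-26) = -4 + 104 = 100)
r = -53510092119/198014 (r = -4 + (-456727 - (221171/(-198014) - 186496)) = -4 + (-456727 - (221171*(-1/198014) - 186496)) = -4 + (-456727 - (-221171/198014 - 186496)) = -4 + (-456727 - 1*(-36929040115/198014)) = -4 + (-456727 + 36929040115/198014) = -4 - 53509300063/198014 = -53510092119/198014 ≈ -2.7023e+5)
r/L(-4*J(-4, -12)) = -53510092119/198014/100 = -53510092119/198014*1/100 = -53510092119/19801400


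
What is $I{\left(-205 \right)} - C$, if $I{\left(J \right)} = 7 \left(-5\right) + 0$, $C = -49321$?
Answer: $49286$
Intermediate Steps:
$I{\left(J \right)} = -35$ ($I{\left(J \right)} = -35 + 0 = -35$)
$I{\left(-205 \right)} - C = -35 - -49321 = -35 + 49321 = 49286$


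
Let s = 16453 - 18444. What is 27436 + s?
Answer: 25445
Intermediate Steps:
s = -1991
27436 + s = 27436 - 1991 = 25445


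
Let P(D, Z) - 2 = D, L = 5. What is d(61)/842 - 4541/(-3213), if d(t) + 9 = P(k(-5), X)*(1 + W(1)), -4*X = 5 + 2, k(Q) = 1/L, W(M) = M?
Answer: 19043711/13526730 ≈ 1.4079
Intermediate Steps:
k(Q) = ⅕ (k(Q) = 1/5 = ⅕)
X = -7/4 (X = -(5 + 2)/4 = -¼*7 = -7/4 ≈ -1.7500)
P(D, Z) = 2 + D
d(t) = -23/5 (d(t) = -9 + (2 + ⅕)*(1 + 1) = -9 + (11/5)*2 = -9 + 22/5 = -23/5)
d(61)/842 - 4541/(-3213) = -23/5/842 - 4541/(-3213) = -23/5*1/842 - 4541*(-1/3213) = -23/4210 + 4541/3213 = 19043711/13526730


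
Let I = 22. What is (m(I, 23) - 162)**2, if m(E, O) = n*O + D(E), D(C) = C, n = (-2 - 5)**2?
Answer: 974169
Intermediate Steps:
n = 49 (n = (-7)**2 = 49)
m(E, O) = E + 49*O (m(E, O) = 49*O + E = E + 49*O)
(m(I, 23) - 162)**2 = ((22 + 49*23) - 162)**2 = ((22 + 1127) - 162)**2 = (1149 - 162)**2 = 987**2 = 974169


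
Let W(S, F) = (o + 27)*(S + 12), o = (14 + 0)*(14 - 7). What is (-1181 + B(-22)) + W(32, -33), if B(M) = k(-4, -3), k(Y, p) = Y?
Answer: 4315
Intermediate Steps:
B(M) = -4
o = 98 (o = 14*7 = 98)
W(S, F) = 1500 + 125*S (W(S, F) = (98 + 27)*(S + 12) = 125*(12 + S) = 1500 + 125*S)
(-1181 + B(-22)) + W(32, -33) = (-1181 - 4) + (1500 + 125*32) = -1185 + (1500 + 4000) = -1185 + 5500 = 4315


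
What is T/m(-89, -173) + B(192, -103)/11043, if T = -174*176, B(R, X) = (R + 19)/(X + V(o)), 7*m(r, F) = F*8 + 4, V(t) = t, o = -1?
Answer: 20516279543/132074280 ≈ 155.34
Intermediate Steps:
m(r, F) = 4/7 + 8*F/7 (m(r, F) = (F*8 + 4)/7 = (8*F + 4)/7 = (4 + 8*F)/7 = 4/7 + 8*F/7)
B(R, X) = (19 + R)/(-1 + X) (B(R, X) = (R + 19)/(X - 1) = (19 + R)/(-1 + X))
T = -30624
T/m(-89, -173) + B(192, -103)/11043 = -30624/(4/7 + (8/7)*(-173)) + ((19 + 192)/(-1 - 103))/11043 = -30624/(4/7 - 1384/7) + (211/(-104))*(1/11043) = -30624/(-1380/7) - 1/104*211*(1/11043) = -30624*(-7/1380) - 211/104*1/11043 = 17864/115 - 211/1148472 = 20516279543/132074280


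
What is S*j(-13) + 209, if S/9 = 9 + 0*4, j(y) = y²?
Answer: 13898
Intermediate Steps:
S = 81 (S = 9*(9 + 0*4) = 9*(9 + 0) = 9*9 = 81)
S*j(-13) + 209 = 81*(-13)² + 209 = 81*169 + 209 = 13689 + 209 = 13898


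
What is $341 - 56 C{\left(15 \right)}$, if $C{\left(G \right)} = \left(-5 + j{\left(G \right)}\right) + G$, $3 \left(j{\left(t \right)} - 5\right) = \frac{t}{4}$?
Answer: $-569$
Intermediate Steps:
$j{\left(t \right)} = 5 + \frac{t}{12}$ ($j{\left(t \right)} = 5 + \frac{t \frac{1}{4}}{3} = 5 + \frac{\frac{1}{4} t}{3} = 5 + \frac{t}{12}$)
$C{\left(G \right)} = \frac{13 G}{12}$ ($C{\left(G \right)} = \left(-5 + \left(5 + \frac{G}{12}\right)\right) + G = \frac{G}{12} + G = \frac{13 G}{12}$)
$341 - 56 C{\left(15 \right)} = 341 - 56 \cdot \frac{13}{12} \cdot 15 = 341 - 910 = -569$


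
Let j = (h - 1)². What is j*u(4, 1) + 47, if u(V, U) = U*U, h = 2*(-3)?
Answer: 96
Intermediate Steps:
h = -6
u(V, U) = U²
j = 49 (j = (-6 - 1)² = (-7)² = 49)
j*u(4, 1) + 47 = 49*1² + 47 = 49*1 + 47 = 49 + 47 = 96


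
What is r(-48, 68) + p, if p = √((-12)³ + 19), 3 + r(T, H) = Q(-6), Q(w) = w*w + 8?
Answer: 41 + I*√1709 ≈ 41.0 + 41.34*I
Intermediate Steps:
Q(w) = 8 + w² (Q(w) = w² + 8 = 8 + w²)
r(T, H) = 41 (r(T, H) = -3 + (8 + (-6)²) = -3 + (8 + 36) = -3 + 44 = 41)
p = I*√1709 (p = √(-1728 + 19) = √(-1709) = I*√1709 ≈ 41.34*I)
r(-48, 68) + p = 41 + I*√1709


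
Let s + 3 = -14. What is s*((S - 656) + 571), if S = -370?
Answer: 7735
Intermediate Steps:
s = -17 (s = -3 - 14 = -17)
s*((S - 656) + 571) = -17*((-370 - 656) + 571) = -17*(-1026 + 571) = -17*(-455) = 7735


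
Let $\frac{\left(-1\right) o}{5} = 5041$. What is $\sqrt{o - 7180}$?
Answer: $i \sqrt{32385} \approx 179.96 i$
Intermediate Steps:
$o = -25205$ ($o = \left(-5\right) 5041 = -25205$)
$\sqrt{o - 7180} = \sqrt{-25205 - 7180} = \sqrt{-32385} = i \sqrt{32385}$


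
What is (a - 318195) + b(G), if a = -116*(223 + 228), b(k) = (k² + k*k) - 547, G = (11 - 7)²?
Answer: -370546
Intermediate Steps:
G = 16 (G = 4² = 16)
b(k) = -547 + 2*k² (b(k) = (k² + k²) - 547 = 2*k² - 547 = -547 + 2*k²)
a = -52316 (a = -116*451 = -52316)
(a - 318195) + b(G) = (-52316 - 318195) + (-547 + 2*16²) = -370511 + (-547 + 2*256) = -370511 + (-547 + 512) = -370511 - 35 = -370546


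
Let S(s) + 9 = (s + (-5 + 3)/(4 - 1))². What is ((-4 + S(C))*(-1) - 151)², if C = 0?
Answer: 1552516/81 ≈ 19167.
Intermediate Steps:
S(s) = -9 + (-⅔ + s)² (S(s) = -9 + (s + (-5 + 3)/(4 - 1))² = -9 + (s - 2/3)² = -9 + (s - 2*⅓)² = -9 + (s - ⅔)² = -9 + (-⅔ + s)²)
((-4 + S(C))*(-1) - 151)² = ((-4 + (-9 + (-2 + 3*0)²/9))*(-1) - 151)² = ((-4 + (-9 + (-2 + 0)²/9))*(-1) - 151)² = ((-4 + (-9 + (⅑)*(-2)²))*(-1) - 151)² = ((-4 + (-9 + (⅑)*4))*(-1) - 151)² = ((-4 + (-9 + 4/9))*(-1) - 151)² = ((-4 - 77/9)*(-1) - 151)² = (-113/9*(-1) - 151)² = (113/9 - 151)² = (-1246/9)² = 1552516/81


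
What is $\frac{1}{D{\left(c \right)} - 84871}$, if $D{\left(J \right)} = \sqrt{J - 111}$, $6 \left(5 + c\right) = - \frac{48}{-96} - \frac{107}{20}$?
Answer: $- \frac{10184520}{864370410937} - \frac{2 i \sqrt{420510}}{864370410937} \approx -1.1783 \cdot 10^{-5} - 1.5004 \cdot 10^{-9} i$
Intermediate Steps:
$c = - \frac{697}{120}$ ($c = -5 + \frac{- \frac{48}{-96} - \frac{107}{20}}{6} = -5 + \frac{\left(-48\right) \left(- \frac{1}{96}\right) - \frac{107}{20}}{6} = -5 + \frac{\frac{1}{2} - \frac{107}{20}}{6} = -5 + \frac{1}{6} \left(- \frac{97}{20}\right) = -5 - \frac{97}{120} = - \frac{697}{120} \approx -5.8083$)
$D{\left(J \right)} = \sqrt{-111 + J}$
$\frac{1}{D{\left(c \right)} - 84871} = \frac{1}{\sqrt{-111 - \frac{697}{120}} - 84871} = \frac{1}{\sqrt{- \frac{14017}{120}} - 84871} = \frac{1}{\frac{i \sqrt{420510}}{60} - 84871} = \frac{1}{-84871 + \frac{i \sqrt{420510}}{60}}$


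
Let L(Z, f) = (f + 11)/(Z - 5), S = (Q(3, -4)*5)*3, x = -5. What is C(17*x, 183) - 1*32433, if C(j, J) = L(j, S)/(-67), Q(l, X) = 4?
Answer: -195570919/6030 ≈ -32433.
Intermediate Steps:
S = 60 (S = (4*5)*3 = 20*3 = 60)
L(Z, f) = (11 + f)/(-5 + Z)
C(j, J) = -71/(67*(-5 + j)) (C(j, J) = ((11 + 60)/(-5 + j))/(-67) = (71/(-5 + j))*(-1/67) = -71/(67*(-5 + j)))
C(17*x, 183) - 1*32433 = -71/(-335 + 67*(17*(-5))) - 1*32433 = -71/(-335 + 67*(-85)) - 32433 = -71/(-335 - 5695) - 32433 = -71/(-6030) - 32433 = -71*(-1/6030) - 32433 = 71/6030 - 32433 = -195570919/6030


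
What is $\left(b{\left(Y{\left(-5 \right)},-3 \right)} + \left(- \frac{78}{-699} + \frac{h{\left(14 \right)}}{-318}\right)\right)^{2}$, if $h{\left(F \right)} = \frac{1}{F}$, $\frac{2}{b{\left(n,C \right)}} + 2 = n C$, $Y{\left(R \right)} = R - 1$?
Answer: $\frac{240459794689}{4304097935424} \approx 0.055868$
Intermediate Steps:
$Y{\left(R \right)} = -1 + R$ ($Y{\left(R \right)} = R - 1 = -1 + R$)
$b{\left(n,C \right)} = \frac{2}{-2 + C n}$ ($b{\left(n,C \right)} = \frac{2}{-2 + n C} = \frac{2}{-2 + C n}$)
$\left(b{\left(Y{\left(-5 \right)},-3 \right)} + \left(- \frac{78}{-699} + \frac{h{\left(14 \right)}}{-318}\right)\right)^{2} = \left(\frac{2}{-2 - 3 \left(-1 - 5\right)} + \left(- \frac{78}{-699} + \frac{1}{14 \left(-318\right)}\right)\right)^{2} = \left(\frac{2}{-2 - -18} + \left(\left(-78\right) \left(- \frac{1}{699}\right) + \frac{1}{14} \left(- \frac{1}{318}\right)\right)\right)^{2} = \left(\frac{2}{-2 + 18} + \left(\frac{26}{233} - \frac{1}{4452}\right)\right)^{2} = \left(\frac{2}{16} + \frac{115519}{1037316}\right)^{2} = \left(2 \cdot \frac{1}{16} + \frac{115519}{1037316}\right)^{2} = \left(\frac{1}{8} + \frac{115519}{1037316}\right)^{2} = \left(\frac{490367}{2074632}\right)^{2} = \frac{240459794689}{4304097935424}$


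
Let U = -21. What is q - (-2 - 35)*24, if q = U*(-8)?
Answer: 1056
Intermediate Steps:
q = 168 (q = -21*(-8) = 168)
q - (-2 - 35)*24 = 168 - (-2 - 35)*24 = 168 - (-37)*24 = 168 - 1*(-888) = 168 + 888 = 1056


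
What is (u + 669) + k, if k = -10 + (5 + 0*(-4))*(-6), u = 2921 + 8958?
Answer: 12508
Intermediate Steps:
u = 11879
k = -40 (k = -10 + (5 + 0)*(-6) = -10 + 5*(-6) = -10 - 30 = -40)
(u + 669) + k = (11879 + 669) - 40 = 12548 - 40 = 12508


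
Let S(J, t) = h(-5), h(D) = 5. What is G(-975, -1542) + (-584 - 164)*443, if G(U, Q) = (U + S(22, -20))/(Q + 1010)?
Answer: -88142339/266 ≈ -3.3136e+5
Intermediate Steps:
S(J, t) = 5
G(U, Q) = (5 + U)/(1010 + Q) (G(U, Q) = (U + 5)/(Q + 1010) = (5 + U)/(1010 + Q))
G(-975, -1542) + (-584 - 164)*443 = (5 - 975)/(1010 - 1542) + (-584 - 164)*443 = -970/(-532) - 748*443 = -1/532*(-970) - 331364 = 485/266 - 331364 = -88142339/266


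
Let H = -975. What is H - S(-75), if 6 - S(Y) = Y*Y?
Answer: 4644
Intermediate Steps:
S(Y) = 6 - Y² (S(Y) = 6 - Y*Y = 6 - Y²)
H - S(-75) = -975 - (6 - 1*(-75)²) = -975 - (6 - 1*5625) = -975 - (6 - 5625) = -975 - 1*(-5619) = -975 + 5619 = 4644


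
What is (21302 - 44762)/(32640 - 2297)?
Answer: -23460/30343 ≈ -0.77316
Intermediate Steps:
(21302 - 44762)/(32640 - 2297) = -23460/30343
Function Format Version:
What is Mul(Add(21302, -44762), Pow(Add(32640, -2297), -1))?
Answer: Rational(-23460, 30343) ≈ -0.77316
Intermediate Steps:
Mul(Add(21302, -44762), Pow(Add(32640, -2297), -1)) = Mul(-23460, Pow(30343, -1)) = Mul(-23460, Rational(1, 30343)) = Rational(-23460, 30343)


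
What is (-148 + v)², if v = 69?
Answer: 6241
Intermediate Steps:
(-148 + v)² = (-148 + 69)² = (-79)² = 6241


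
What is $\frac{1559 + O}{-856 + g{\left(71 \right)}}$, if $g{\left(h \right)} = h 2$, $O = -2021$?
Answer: $\frac{11}{17} \approx 0.64706$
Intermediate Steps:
$g{\left(h \right)} = 2 h$
$\frac{1559 + O}{-856 + g{\left(71 \right)}} = \frac{1559 - 2021}{-856 + 2 \cdot 71} = - \frac{462}{-856 + 142} = - \frac{462}{-714} = \left(-462\right) \left(- \frac{1}{714}\right) = \frac{11}{17}$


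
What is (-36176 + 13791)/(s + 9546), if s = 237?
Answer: -22385/9783 ≈ -2.2882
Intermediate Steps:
(-36176 + 13791)/(s + 9546) = (-36176 + 13791)/(237 + 9546) = -22385/9783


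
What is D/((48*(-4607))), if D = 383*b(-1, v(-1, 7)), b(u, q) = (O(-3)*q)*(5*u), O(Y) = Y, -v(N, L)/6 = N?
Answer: -5745/36856 ≈ -0.15588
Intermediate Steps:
v(N, L) = -6*N
b(u, q) = -15*q*u (b(u, q) = (-3*q)*(5*u) = -15*q*u)
D = 34470 (D = 383*(-15*(-6*(-1))*(-1)) = 383*(-15*6*(-1)) = 383*90 = 34470)
D/((48*(-4607))) = 34470/((48*(-4607))) = 34470/(-221136) = 34470*(-1/221136) = -5745/36856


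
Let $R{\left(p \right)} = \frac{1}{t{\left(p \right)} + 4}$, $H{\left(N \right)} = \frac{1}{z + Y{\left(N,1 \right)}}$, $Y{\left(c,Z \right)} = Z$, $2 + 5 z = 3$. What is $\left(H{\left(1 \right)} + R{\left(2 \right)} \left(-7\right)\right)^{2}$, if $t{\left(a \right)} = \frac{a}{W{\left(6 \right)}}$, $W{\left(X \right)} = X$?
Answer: $\frac{3721}{6084} \approx 0.6116$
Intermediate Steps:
$z = \frac{1}{5}$ ($z = - \frac{2}{5} + \frac{1}{5} \cdot 3 = - \frac{2}{5} + \frac{3}{5} = \frac{1}{5} \approx 0.2$)
$t{\left(a \right)} = \frac{a}{6}$
$H{\left(N \right)} = \frac{5}{6}$ ($H{\left(N \right)} = \frac{1}{\frac{1}{5} + 1} = \frac{1}{\frac{6}{5}} = \frac{5}{6}$)
$R{\left(p \right)} = \frac{1}{4 + \frac{p}{6}}$ ($R{\left(p \right)} = \frac{1}{\frac{p}{6} + 4} = \frac{1}{4 + \frac{p}{6}}$)
$\left(H{\left(1 \right)} + R{\left(2 \right)} \left(-7\right)\right)^{2} = \left(\frac{5}{6} + \frac{6}{24 + 2} \left(-7\right)\right)^{2} = \left(\frac{5}{6} + \frac{6}{26} \left(-7\right)\right)^{2} = \left(\frac{5}{6} + 6 \cdot \frac{1}{26} \left(-7\right)\right)^{2} = \left(\frac{5}{6} + \frac{3}{13} \left(-7\right)\right)^{2} = \left(\frac{5}{6} - \frac{21}{13}\right)^{2} = \left(- \frac{61}{78}\right)^{2} = \frac{3721}{6084}$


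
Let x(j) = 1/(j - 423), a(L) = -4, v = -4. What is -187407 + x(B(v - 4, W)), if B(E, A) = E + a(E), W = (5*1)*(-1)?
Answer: -81522046/435 ≈ -1.8741e+5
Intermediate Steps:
W = -5 (W = 5*(-1) = -5)
B(E, A) = -4 + E (B(E, A) = E - 4 = -4 + E)
x(j) = 1/(-423 + j)
-187407 + x(B(v - 4, W)) = -187407 + 1/(-423 + (-4 + (-4 - 4))) = -187407 + 1/(-423 + (-4 - 8)) = -187407 + 1/(-423 - 12) = -187407 + 1/(-435) = -187407 - 1/435 = -81522046/435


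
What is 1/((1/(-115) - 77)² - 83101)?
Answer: -13225/1020581989 ≈ -1.2958e-5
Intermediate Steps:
1/((1/(-115) - 77)² - 83101) = 1/((-1/115 - 77)² - 83101) = 1/((-8856/115)² - 83101) = 1/(78428736/13225 - 83101) = 1/(-1020581989/13225) = -13225/1020581989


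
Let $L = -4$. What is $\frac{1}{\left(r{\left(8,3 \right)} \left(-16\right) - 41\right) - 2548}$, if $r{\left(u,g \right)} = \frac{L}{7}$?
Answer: $- \frac{7}{18059} \approx -0.00038762$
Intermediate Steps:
$r{\left(u,g \right)} = - \frac{4}{7}$
$\frac{1}{\left(r{\left(8,3 \right)} \left(-16\right) - 41\right) - 2548} = \frac{1}{\left(\left(- \frac{4}{7}\right) \left(-16\right) - 41\right) - 2548} = \frac{1}{\left(\frac{64}{7} - 41\right) - 2548} = \frac{1}{- \frac{223}{7} - 2548} = \frac{1}{- \frac{18059}{7}} = - \frac{7}{18059}$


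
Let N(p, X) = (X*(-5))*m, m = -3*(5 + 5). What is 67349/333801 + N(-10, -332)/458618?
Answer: 7132086941/76543573509 ≈ 0.093177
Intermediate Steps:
m = -30 (m = -3*10 = -30)
N(p, X) = 150*X (N(p, X) = (X*(-5))*(-30) = -5*X*(-30) = 150*X)
67349/333801 + N(-10, -332)/458618 = 67349/333801 + (150*(-332))/458618 = 67349*(1/333801) - 49800*1/458618 = 67349/333801 - 24900/229309 = 7132086941/76543573509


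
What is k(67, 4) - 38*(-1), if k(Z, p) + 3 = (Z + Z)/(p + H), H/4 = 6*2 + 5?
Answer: 1327/36 ≈ 36.861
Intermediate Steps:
H = 68 (H = 4*(6*2 + 5) = 4*(12 + 5) = 4*17 = 68)
k(Z, p) = -3 + 2*Z/(68 + p) (k(Z, p) = -3 + (Z + Z)/(p + 68) = -3 + (2*Z)/(68 + p) = -3 + 2*Z/(68 + p))
k(67, 4) - 38*(-1) = (-204 - 3*4 + 2*67)/(68 + 4) - 38*(-1) = (-204 - 12 + 134)/72 + 38 = (1/72)*(-82) + 38 = -41/36 + 38 = 1327/36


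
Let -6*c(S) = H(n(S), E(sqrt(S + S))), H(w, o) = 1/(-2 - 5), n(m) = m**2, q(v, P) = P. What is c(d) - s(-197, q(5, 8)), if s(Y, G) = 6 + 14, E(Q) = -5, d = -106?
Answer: -839/42 ≈ -19.976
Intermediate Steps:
s(Y, G) = 20
H(w, o) = -1/7 (H(w, o) = 1/(-7) = -1/7)
c(S) = 1/42 (c(S) = -1/6*(-1/7) = 1/42)
c(d) - s(-197, q(5, 8)) = 1/42 - 1*20 = 1/42 - 20 = -839/42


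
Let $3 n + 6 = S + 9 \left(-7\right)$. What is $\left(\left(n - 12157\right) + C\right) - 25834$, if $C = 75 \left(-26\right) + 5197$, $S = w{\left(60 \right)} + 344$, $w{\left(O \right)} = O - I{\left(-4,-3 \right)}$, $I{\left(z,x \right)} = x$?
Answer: $- \frac{103894}{3} \approx -34631.0$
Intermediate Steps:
$w{\left(O \right)} = 3 + O$ ($w{\left(O \right)} = O - -3 = O + 3 = 3 + O$)
$S = 407$ ($S = \left(3 + 60\right) + 344 = 63 + 344 = 407$)
$n = \frac{338}{3}$ ($n = -2 + \frac{407 + 9 \left(-7\right)}{3} = -2 + \frac{407 - 63}{3} = -2 + \frac{1}{3} \cdot 344 = -2 + \frac{344}{3} = \frac{338}{3} \approx 112.67$)
$C = 3247$ ($C = -1950 + 5197 = 3247$)
$\left(\left(n - 12157\right) + C\right) - 25834 = \left(\left(\frac{338}{3} - 12157\right) + 3247\right) - 25834 = \left(- \frac{36133}{3} + 3247\right) - 25834 = - \frac{26392}{3} - 25834 = - \frac{103894}{3}$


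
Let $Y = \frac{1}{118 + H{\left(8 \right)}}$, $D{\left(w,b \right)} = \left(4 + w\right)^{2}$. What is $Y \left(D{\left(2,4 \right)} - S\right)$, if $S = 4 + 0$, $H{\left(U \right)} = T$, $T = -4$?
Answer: $\frac{16}{57} \approx 0.2807$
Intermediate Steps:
$H{\left(U \right)} = -4$
$S = 4$
$Y = \frac{1}{114}$ ($Y = \frac{1}{118 - 4} = \frac{1}{114} \approx 0.0087719$)
$Y \left(D{\left(2,4 \right)} - S\right) = \frac{\left(4 + 2\right)^{2} - 4}{114} = \frac{6^{2} - 4}{114} = \frac{36 - 4}{114} = \frac{1}{114} \cdot 32 = \frac{16}{57}$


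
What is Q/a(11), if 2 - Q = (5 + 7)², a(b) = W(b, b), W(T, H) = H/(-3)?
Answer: 426/11 ≈ 38.727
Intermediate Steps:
W(T, H) = -H/3 (W(T, H) = H*(-⅓) = -H/3)
a(b) = -b/3
Q = -142 (Q = 2 - (5 + 7)² = 2 - 1*12² = 2 - 1*144 = 2 - 144 = -142)
Q/a(11) = -142/((-⅓*11)) = -142/(-11/3) = -142*(-3/11) = 426/11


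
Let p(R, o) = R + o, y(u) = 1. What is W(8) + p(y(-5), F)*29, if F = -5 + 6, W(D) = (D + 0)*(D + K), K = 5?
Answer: 162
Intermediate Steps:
W(D) = D*(5 + D) (W(D) = (D + 0)*(D + 5) = D*(5 + D))
F = 1
W(8) + p(y(-5), F)*29 = 8*(5 + 8) + (1 + 1)*29 = 8*13 + 2*29 = 104 + 58 = 162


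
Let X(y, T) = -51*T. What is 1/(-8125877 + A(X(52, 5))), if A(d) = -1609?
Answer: -1/8127486 ≈ -1.2304e-7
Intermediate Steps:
1/(-8125877 + A(X(52, 5))) = 1/(-8125877 - 1609) = 1/(-8127486) = -1/8127486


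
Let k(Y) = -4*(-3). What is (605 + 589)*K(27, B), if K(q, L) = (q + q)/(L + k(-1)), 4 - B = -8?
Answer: 5373/2 ≈ 2686.5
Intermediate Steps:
k(Y) = 12
B = 12 (B = 4 - 1*(-8) = 4 + 8 = 12)
K(q, L) = 2*q/(12 + L) (K(q, L) = (q + q)/(L + 12) = (2*q)/(12 + L) = 2*q/(12 + L))
(605 + 589)*K(27, B) = (605 + 589)*(2*27/(12 + 12)) = 1194*(2*27/24) = 1194*(2*27*(1/24)) = 1194*(9/4) = 5373/2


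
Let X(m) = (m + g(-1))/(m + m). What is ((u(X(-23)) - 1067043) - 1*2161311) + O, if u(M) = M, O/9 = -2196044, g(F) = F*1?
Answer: -528833238/23 ≈ -2.2993e+7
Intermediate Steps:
g(F) = F
O = -19764396 (O = 9*(-2196044) = -19764396)
X(m) = (-1 + m)/(2*m) (X(m) = (m - 1)/(m + m) = (-1 + m)/((2*m)) = (-1 + m)*(1/(2*m)) = (-1 + m)/(2*m))
((u(X(-23)) - 1067043) - 1*2161311) + O = (((½)*(-1 - 23)/(-23) - 1067043) - 1*2161311) - 19764396 = (((½)*(-1/23)*(-24) - 1067043) - 2161311) - 19764396 = ((12/23 - 1067043) - 2161311) - 19764396 = (-24541977/23 - 2161311) - 19764396 = -74252130/23 - 19764396 = -528833238/23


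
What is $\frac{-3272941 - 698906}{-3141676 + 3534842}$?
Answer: $- \frac{3971847}{393166} \approx -10.102$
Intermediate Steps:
$\frac{-3272941 - 698906}{-3141676 + 3534842} = - \frac{3971847}{393166}$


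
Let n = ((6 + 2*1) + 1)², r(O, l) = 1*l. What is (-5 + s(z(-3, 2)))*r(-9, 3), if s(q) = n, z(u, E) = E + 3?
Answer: 228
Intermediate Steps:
r(O, l) = l
z(u, E) = 3 + E
n = 81 (n = ((6 + 2) + 1)² = (8 + 1)² = 9² = 81)
s(q) = 81
(-5 + s(z(-3, 2)))*r(-9, 3) = (-5 + 81)*3 = 76*3 = 228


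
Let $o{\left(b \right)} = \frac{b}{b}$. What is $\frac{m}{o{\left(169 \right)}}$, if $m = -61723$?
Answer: $-61723$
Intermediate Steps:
$o{\left(b \right)} = 1$
$\frac{m}{o{\left(169 \right)}} = - \frac{61723}{1} = \left(-61723\right) 1 = -61723$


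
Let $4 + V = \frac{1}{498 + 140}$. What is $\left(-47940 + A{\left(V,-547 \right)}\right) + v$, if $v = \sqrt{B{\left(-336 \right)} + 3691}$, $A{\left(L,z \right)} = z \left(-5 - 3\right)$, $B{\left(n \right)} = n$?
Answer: $-43564 + \sqrt{3355} \approx -43506.0$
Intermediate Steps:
$V = - \frac{2551}{638}$ ($V = -4 + \frac{1}{498 + 140} = -4 + \frac{1}{638} = - \frac{2551}{638} \approx -3.9984$)
$A{\left(L,z \right)} = - 8 z$ ($A{\left(L,z \right)} = z \left(-8\right) = - 8 z$)
$v = \sqrt{3355}$ ($v = \sqrt{-336 + 3691} = \sqrt{3355} \approx 57.922$)
$\left(-47940 + A{\left(V,-547 \right)}\right) + v = \left(-47940 - -4376\right) + \sqrt{3355} = \left(-47940 + 4376\right) + \sqrt{3355} = -43564 + \sqrt{3355}$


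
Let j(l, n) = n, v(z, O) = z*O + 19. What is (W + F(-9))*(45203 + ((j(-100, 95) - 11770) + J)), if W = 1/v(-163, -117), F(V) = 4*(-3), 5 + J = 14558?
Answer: -11014347399/19090 ≈ -5.7697e+5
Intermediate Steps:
J = 14553 (J = -5 + 14558 = 14553)
v(z, O) = 19 + O*z (v(z, O) = O*z + 19 = 19 + O*z)
F(V) = -12
W = 1/19090 (W = 1/(19 - 117*(-163)) = 1/(19 + 19071) = 1/19090 ≈ 5.2383e-5)
(W + F(-9))*(45203 + ((j(-100, 95) - 11770) + J)) = (1/19090 - 12)*(45203 + ((95 - 11770) + 14553)) = -229079*(45203 + (-11675 + 14553))/19090 = -229079*(45203 + 2878)/19090 = -229079/19090*48081 = -11014347399/19090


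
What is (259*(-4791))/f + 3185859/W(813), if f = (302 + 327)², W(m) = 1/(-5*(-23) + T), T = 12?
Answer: 4326431532912/10693 ≈ 4.0460e+8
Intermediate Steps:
W(m) = 1/127 (W(m) = 1/(-5*(-23) + 12) = 1/(115 + 12) = 1/127)
f = 395641 (f = 629² = 395641)
(259*(-4791))/f + 3185859/W(813) = (259*(-4791))/395641 + 3185859/(1/127) = -1240869*1/395641 + 3185859*127 = -33537/10693 + 404604093 = 4326431532912/10693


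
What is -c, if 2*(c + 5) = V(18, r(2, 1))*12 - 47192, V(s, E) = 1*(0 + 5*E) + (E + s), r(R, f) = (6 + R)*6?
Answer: 21765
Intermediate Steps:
r(R, f) = 36 + 6*R
V(s, E) = s + 6*E (V(s, E) = 1*(5*E) + (E + s) = 5*E + (E + s) = s + 6*E)
c = -21765 (c = -5 + ((18 + 6*(36 + 6*2))*12 - 47192)/2 = -5 + ((18 + 6*(36 + 12))*12 - 47192)/2 = -5 + ((18 + 6*48)*12 - 47192)/2 = -5 + ((18 + 288)*12 - 47192)/2 = -5 + (306*12 - 47192)/2 = -5 + (3672 - 47192)/2 = -5 + (½)*(-43520) = -5 - 21760 = -21765)
-c = -1*(-21765) = 21765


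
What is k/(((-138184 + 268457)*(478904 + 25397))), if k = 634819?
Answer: 634819/65696804173 ≈ 9.6629e-6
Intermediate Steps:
k/(((-138184 + 268457)*(478904 + 25397))) = 634819/(((-138184 + 268457)*(478904 + 25397))) = 634819/((130273*504301)) = 634819/65696804173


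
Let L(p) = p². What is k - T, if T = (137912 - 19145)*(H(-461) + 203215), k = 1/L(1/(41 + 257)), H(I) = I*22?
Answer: -22930612187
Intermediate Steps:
H(I) = 22*I
k = 88804 (k = 1/((1/(41 + 257))²) = 1/((1/298)²) = 1/(1/88804) = 88804)
T = 22930700991 (T = (137912 - 19145)*(22*(-461) + 203215) = 118767*(-10142 + 203215) = 118767*193073 = 22930700991)
k - T = 88804 - 1*22930700991 = 88804 - 22930700991 = -22930612187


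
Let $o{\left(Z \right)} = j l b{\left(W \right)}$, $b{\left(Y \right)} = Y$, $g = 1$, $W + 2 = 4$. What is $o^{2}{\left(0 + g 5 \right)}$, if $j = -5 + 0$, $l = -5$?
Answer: $2500$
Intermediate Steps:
$W = 2$ ($W = -2 + 4 = 2$)
$j = -5$
$o{\left(Z \right)} = 50$ ($o{\left(Z \right)} = \left(-5\right) \left(-5\right) 2 = 25 \cdot 2 = 50$)
$o^{2}{\left(0 + g 5 \right)} = 50^{2} = 2500$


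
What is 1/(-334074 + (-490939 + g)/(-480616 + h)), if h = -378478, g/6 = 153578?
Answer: -859094/287001399485 ≈ -2.9933e-6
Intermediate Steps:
g = 921468 (g = 6*153578 = 921468)
1/(-334074 + (-490939 + g)/(-480616 + h)) = 1/(-334074 + (-490939 + 921468)/(-480616 - 378478)) = 1/(-334074 + 430529/(-859094)) = 1/(-334074 + 430529*(-1/859094)) = 1/(-334074 - 430529/859094) = 1/(-287001399485/859094) = -859094/287001399485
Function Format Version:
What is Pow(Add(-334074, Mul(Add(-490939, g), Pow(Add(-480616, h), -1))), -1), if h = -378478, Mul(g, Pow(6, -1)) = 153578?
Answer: Rational(-859094, 287001399485) ≈ -2.9933e-6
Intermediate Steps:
g = 921468 (g = Mul(6, 153578) = 921468)
Pow(Add(-334074, Mul(Add(-490939, g), Pow(Add(-480616, h), -1))), -1) = Pow(Add(-334074, Mul(Add(-490939, 921468), Pow(Add(-480616, -378478), -1))), -1) = Pow(Add(-334074, Mul(430529, Pow(-859094, -1))), -1) = Pow(Add(-334074, Mul(430529, Rational(-1, 859094))), -1) = Pow(Add(-334074, Rational(-430529, 859094)), -1) = Pow(Rational(-287001399485, 859094), -1) = Rational(-859094, 287001399485)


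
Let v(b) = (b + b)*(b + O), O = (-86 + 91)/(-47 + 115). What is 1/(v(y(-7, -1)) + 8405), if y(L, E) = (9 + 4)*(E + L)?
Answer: 17/510369 ≈ 3.3309e-5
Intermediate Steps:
O = 5/68 ≈ 0.073529
y(L, E) = 13*E + 13*L (y(L, E) = 13*(E + L) = 13*E + 13*L)
v(b) = 2*b*(5/68 + b) (v(b) = (b + b)*(b + 5/68) = (2*b)*(5/68 + b) = 2*b*(5/68 + b))
1/(v(y(-7, -1)) + 8405) = 1/((13*(-1) + 13*(-7))*(5 + 68*(13*(-1) + 13*(-7)))/34 + 8405) = 1/((-13 - 91)*(5 + 68*(-13 - 91))/34 + 8405) = 1/((1/34)*(-104)*(5 + 68*(-104)) + 8405) = 1/((1/34)*(-104)*(5 - 7072) + 8405) = 1/((1/34)*(-104)*(-7067) + 8405) = 1/(367484/17 + 8405) = 1/(510369/17) = 17/510369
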